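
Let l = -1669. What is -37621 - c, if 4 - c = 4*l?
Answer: -44301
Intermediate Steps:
c = 6680 (c = 4 - 4*(-1669) = 4 - 1*(-6676) = 4 + 6676 = 6680)
-37621 - c = -37621 - 1*6680 = -37621 - 6680 = -44301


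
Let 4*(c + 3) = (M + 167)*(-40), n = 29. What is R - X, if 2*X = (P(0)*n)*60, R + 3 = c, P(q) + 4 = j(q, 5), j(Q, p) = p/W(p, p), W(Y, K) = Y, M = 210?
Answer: -1166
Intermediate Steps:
c = -3773 (c = -3 + ((210 + 167)*(-40))/4 = -3 + (377*(-40))/4 = -3 + (¼)*(-15080) = -3 - 3770 = -3773)
j(Q, p) = 1 (j(Q, p) = p/p = 1)
P(q) = -3 (P(q) = -4 + 1 = -3)
R = -3776 (R = -3 - 3773 = -3776)
X = -2610 (X = (-3*29*60)/2 = (-87*60)/2 = (½)*(-5220) = -2610)
R - X = -3776 - 1*(-2610) = -3776 + 2610 = -1166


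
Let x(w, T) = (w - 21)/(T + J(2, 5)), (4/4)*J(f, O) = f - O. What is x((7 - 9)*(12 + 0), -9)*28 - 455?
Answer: -350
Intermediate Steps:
J(f, O) = f - O
x(w, T) = (-21 + w)/(-3 + T) (x(w, T) = (w - 21)/(T + (2 - 1*5)) = (-21 + w)/(T + (2 - 5)) = (-21 + w)/(T - 3) = (-21 + w)/(-3 + T))
x((7 - 9)*(12 + 0), -9)*28 - 455 = ((-21 + (7 - 9)*(12 + 0))/(-3 - 9))*28 - 455 = ((-21 - 2*12)/(-12))*28 - 455 = -(-21 - 24)/12*28 - 455 = -1/12*(-45)*28 - 455 = (15/4)*28 - 455 = 105 - 455 = -350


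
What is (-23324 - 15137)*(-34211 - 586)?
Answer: 1338327417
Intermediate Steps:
(-23324 - 15137)*(-34211 - 586) = -38461*(-34797) = 1338327417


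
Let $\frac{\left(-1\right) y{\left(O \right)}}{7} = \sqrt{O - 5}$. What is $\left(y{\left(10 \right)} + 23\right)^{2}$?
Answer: $774 - 322 \sqrt{5} \approx 53.986$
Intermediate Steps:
$y{\left(O \right)} = - 7 \sqrt{-5 + O}$ ($y{\left(O \right)} = - 7 \sqrt{O - 5} = - 7 \sqrt{-5 + O}$)
$\left(y{\left(10 \right)} + 23\right)^{2} = \left(- 7 \sqrt{-5 + 10} + 23\right)^{2} = \left(- 7 \sqrt{5} + 23\right)^{2} = \left(23 - 7 \sqrt{5}\right)^{2}$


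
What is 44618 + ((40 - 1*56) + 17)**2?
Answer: 44619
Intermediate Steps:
44618 + ((40 - 1*56) + 17)**2 = 44618 + ((40 - 56) + 17)**2 = 44618 + (-16 + 17)**2 = 44618 + 1**2 = 44618 + 1 = 44619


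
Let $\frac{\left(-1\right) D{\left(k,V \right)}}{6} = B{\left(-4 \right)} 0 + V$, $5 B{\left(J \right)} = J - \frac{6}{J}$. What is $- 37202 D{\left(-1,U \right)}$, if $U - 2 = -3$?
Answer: $-223212$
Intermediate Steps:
$U = -1$ ($U = 2 - 3 = -1$)
$B{\left(J \right)} = - \frac{6}{5 J} + \frac{J}{5}$ ($B{\left(J \right)} = \frac{J - \frac{6}{J}}{5} = - \frac{6}{5 J} + \frac{J}{5}$)
$D{\left(k,V \right)} = - 6 V$ ($D{\left(k,V \right)} = - 6 \left(\frac{-6 + \left(-4\right)^{2}}{5 \left(-4\right)} 0 + V\right) = - 6 \left(\frac{1}{5} \left(- \frac{1}{4}\right) \left(-6 + 16\right) 0 + V\right) = - 6 \left(\frac{1}{5} \left(- \frac{1}{4}\right) 10 \cdot 0 + V\right) = - 6 \left(\left(- \frac{1}{2}\right) 0 + V\right) = - 6 \left(0 + V\right) = - 6 V$)
$- 37202 D{\left(-1,U \right)} = - 37202 \left(\left(-6\right) \left(-1\right)\right) = \left(-37202\right) 6 = -223212$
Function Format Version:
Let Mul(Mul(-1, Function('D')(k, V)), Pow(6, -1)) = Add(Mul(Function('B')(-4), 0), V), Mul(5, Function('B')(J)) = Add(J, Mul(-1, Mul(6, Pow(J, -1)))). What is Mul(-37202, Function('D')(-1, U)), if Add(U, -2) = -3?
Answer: -223212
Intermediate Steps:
U = -1 (U = Add(2, -3) = -1)
Function('B')(J) = Add(Mul(Rational(-6, 5), Pow(J, -1)), Mul(Rational(1, 5), J)) (Function('B')(J) = Mul(Rational(1, 5), Add(J, Mul(-1, Mul(6, Pow(J, -1))))) = Mul(Rational(1, 5), Add(J, Mul(-6, Pow(J, -1)))) = Add(Mul(Rational(-6, 5), Pow(J, -1)), Mul(Rational(1, 5), J)))
Function('D')(k, V) = Mul(-6, V) (Function('D')(k, V) = Mul(-6, Add(Mul(Mul(Rational(1, 5), Pow(-4, -1), Add(-6, Pow(-4, 2))), 0), V)) = Mul(-6, Add(Mul(Mul(Rational(1, 5), Rational(-1, 4), Add(-6, 16)), 0), V)) = Mul(-6, Add(Mul(Mul(Rational(1, 5), Rational(-1, 4), 10), 0), V)) = Mul(-6, Add(Mul(Rational(-1, 2), 0), V)) = Mul(-6, Add(0, V)) = Mul(-6, V))
Mul(-37202, Function('D')(-1, U)) = Mul(-37202, Mul(-6, -1)) = Mul(-37202, 6) = -223212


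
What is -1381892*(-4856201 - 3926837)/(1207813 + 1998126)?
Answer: 1103382722536/291449 ≈ 3.7859e+6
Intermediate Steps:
-1381892*(-4856201 - 3926837)/(1207813 + 1998126) = -1381892/(3205939/(-8783038)) = -1381892/(3205939*(-1/8783038)) = -1381892/(-291449/798458) = -1381892*(-798458/291449) = 1103382722536/291449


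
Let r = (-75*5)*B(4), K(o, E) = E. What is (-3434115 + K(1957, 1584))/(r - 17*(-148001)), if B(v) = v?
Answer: -3432531/2514517 ≈ -1.3651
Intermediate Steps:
r = -1500 (r = -75*5*4 = -375*4 = -1500)
(-3434115 + K(1957, 1584))/(r - 17*(-148001)) = (-3434115 + 1584)/(-1500 - 17*(-148001)) = -3432531/(-1500 + 2516017) = -3432531/2514517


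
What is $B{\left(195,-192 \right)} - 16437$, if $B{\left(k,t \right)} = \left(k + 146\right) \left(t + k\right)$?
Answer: $-15414$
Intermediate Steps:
$B{\left(k,t \right)} = \left(146 + k\right) \left(k + t\right)$
$B{\left(195,-192 \right)} - 16437 = \left(195^{2} + 146 \cdot 195 + 146 \left(-192\right) + 195 \left(-192\right)\right) - 16437 = \left(38025 + 28470 - 28032 - 37440\right) - 16437 = 1023 - 16437 = -15414$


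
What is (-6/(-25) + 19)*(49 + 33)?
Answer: 39442/25 ≈ 1577.7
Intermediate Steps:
(-6/(-25) + 19)*(49 + 33) = (-6*(-1/25) + 19)*82 = (6/25 + 19)*82 = (481/25)*82 = 39442/25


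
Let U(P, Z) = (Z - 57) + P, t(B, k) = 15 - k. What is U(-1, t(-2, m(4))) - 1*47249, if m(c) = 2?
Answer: -47294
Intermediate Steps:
U(P, Z) = -57 + P + Z (U(P, Z) = (-57 + Z) + P = -57 + P + Z)
U(-1, t(-2, m(4))) - 1*47249 = (-57 - 1 + (15 - 1*2)) - 1*47249 = (-57 - 1 + (15 - 2)) - 47249 = (-57 - 1 + 13) - 47249 = -45 - 47249 = -47294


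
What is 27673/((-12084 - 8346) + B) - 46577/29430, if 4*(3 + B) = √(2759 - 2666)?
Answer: -192465152753569/65531974561110 - 110692*√93/6680119731 ≈ -2.9371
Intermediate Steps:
B = -3 + √93/4 (B = -3 + √(2759 - 2666)/4 = -3 + √93/4 ≈ -0.58909)
27673/((-12084 - 8346) + B) - 46577/29430 = 27673/((-12084 - 8346) + (-3 + √93/4)) - 46577/29430 = 27673/(-20430 + (-3 + √93/4)) - 46577*1/29430 = 27673/(-20433 + √93/4) - 46577/29430 = -46577/29430 + 27673/(-20433 + √93/4)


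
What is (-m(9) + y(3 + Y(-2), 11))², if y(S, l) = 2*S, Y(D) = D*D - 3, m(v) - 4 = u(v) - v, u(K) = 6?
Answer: 49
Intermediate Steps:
m(v) = 10 - v (m(v) = 4 + (6 - v) = 10 - v)
Y(D) = -3 + D² (Y(D) = D² - 3 = -3 + D²)
(-m(9) + y(3 + Y(-2), 11))² = (-(10 - 1*9) + 2*(3 + (-3 + (-2)²)))² = (-(10 - 9) + 2*(3 + (-3 + 4)))² = (-1*1 + 2*(3 + 1))² = (-1 + 2*4)² = (-1 + 8)² = 7² = 49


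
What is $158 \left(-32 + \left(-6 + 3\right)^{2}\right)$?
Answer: $-3634$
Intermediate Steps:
$158 \left(-32 + \left(-6 + 3\right)^{2}\right) = 158 \left(-32 + \left(-3\right)^{2}\right) = 158 \left(-32 + 9\right) = 158 \left(-23\right) = -3634$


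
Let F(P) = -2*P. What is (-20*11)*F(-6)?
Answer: -2640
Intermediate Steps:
(-20*11)*F(-6) = (-20*11)*(-2*(-6)) = -220*12 = -2640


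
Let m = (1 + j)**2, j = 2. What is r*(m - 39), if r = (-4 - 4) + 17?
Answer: -270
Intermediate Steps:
m = 9 (m = (1 + 2)**2 = 3**2 = 9)
r = 9 (r = -8 + 17 = 9)
r*(m - 39) = 9*(9 - 39) = 9*(-30) = -270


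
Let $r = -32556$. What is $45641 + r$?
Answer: $13085$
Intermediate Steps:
$45641 + r = 45641 - 32556 = 13085$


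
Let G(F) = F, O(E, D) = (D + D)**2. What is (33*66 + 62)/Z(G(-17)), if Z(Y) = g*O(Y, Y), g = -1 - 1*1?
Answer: -280/289 ≈ -0.96886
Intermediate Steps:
g = -2 (g = -1 - 1 = -2)
O(E, D) = 4*D**2 (O(E, D) = (2*D)**2 = 4*D**2)
Z(Y) = -8*Y**2
(33*66 + 62)/Z(G(-17)) = (33*66 + 62)/((-8*(-17)**2)) = (2178 + 62)/((-8*289)) = 2240/(-2312) = 2240*(-1/2312) = -280/289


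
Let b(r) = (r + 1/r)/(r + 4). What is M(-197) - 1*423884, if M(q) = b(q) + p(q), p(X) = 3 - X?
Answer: -16108850554/38021 ≈ -4.2368e+5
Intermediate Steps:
b(r) = (r + 1/r)/(4 + r)
M(q) = 3 - q + (1 + q**2)/(q*(4 + q)) (M(q) = (1 + q**2)/(q*(4 + q)) + (3 - q) = 3 - q + (1 + q**2)/(q*(4 + q)))
M(-197) - 1*423884 = (1 - 1*(-197)**3 + 12*(-197))/((-197)*(4 - 197)) - 1*423884 = -1/197*(1 - 1*(-7645373) - 2364)/(-193) - 423884 = -1/197*(-1/193)*(1 + 7645373 - 2364) - 423884 = -1/197*(-1/193)*7643010 - 423884 = 7643010/38021 - 423884 = -16108850554/38021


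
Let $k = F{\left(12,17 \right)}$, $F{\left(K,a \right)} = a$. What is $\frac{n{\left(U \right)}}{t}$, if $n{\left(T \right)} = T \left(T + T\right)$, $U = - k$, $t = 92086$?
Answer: $\frac{289}{46043} \approx 0.0062767$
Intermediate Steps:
$k = 17$
$U = -17$ ($U = \left(-1\right) 17 = -17$)
$n{\left(T \right)} = 2 T^{2}$ ($n{\left(T \right)} = T 2 T = 2 T^{2}$)
$\frac{n{\left(U \right)}}{t} = \frac{2 \left(-17\right)^{2}}{92086} = 2 \cdot 289 \cdot \frac{1}{92086} = 578 \cdot \frac{1}{92086} = \frac{289}{46043}$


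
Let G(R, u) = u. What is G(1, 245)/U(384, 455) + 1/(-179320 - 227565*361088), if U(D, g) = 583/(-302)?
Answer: -10870706312211783/85655112583040 ≈ -126.91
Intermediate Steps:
U(D, g) = -583/302 (U(D, g) = 583*(-1/302) = -583/302)
G(1, 245)/U(384, 455) + 1/(-179320 - 227565*361088) = 245/(-583/302) + 1/(-179320 - 227565*361088) = 245*(-302/583) + (1/361088)/(-406885) = -73990/583 - 1/406885*1/361088 = -73990/583 - 1/146921290880 = -10870706312211783/85655112583040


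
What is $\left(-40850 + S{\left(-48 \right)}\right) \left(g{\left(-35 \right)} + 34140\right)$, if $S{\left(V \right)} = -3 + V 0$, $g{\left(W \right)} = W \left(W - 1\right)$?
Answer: $-1446196200$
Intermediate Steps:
$g{\left(W \right)} = W \left(-1 + W\right)$
$S{\left(V \right)} = -3$ ($S{\left(V \right)} = -3 + 0 = -3$)
$\left(-40850 + S{\left(-48 \right)}\right) \left(g{\left(-35 \right)} + 34140\right) = \left(-40850 - 3\right) \left(- 35 \left(-1 - 35\right) + 34140\right) = - 40853 \left(\left(-35\right) \left(-36\right) + 34140\right) = - 40853 \left(1260 + 34140\right) = \left(-40853\right) 35400 = -1446196200$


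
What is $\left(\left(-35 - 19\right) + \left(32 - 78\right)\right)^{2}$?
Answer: $10000$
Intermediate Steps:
$\left(\left(-35 - 19\right) + \left(32 - 78\right)\right)^{2} = \left(-54 - 46\right)^{2} = \left(-100\right)^{2} = 10000$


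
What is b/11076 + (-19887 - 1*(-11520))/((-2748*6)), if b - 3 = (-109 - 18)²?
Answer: 3320901/1690936 ≈ 1.9639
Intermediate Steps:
b = 16132 (b = 3 + (-109 - 18)² = 3 + (-127)² = 3 + 16129 = 16132)
b/11076 + (-19887 - 1*(-11520))/((-2748*6)) = 16132/11076 + (-19887 - 1*(-11520))/((-2748*6)) = 16132*(1/11076) + (-19887 + 11520)/(-16488) = 4033/2769 - 8367*(-1/16488) = 4033/2769 + 2789/5496 = 3320901/1690936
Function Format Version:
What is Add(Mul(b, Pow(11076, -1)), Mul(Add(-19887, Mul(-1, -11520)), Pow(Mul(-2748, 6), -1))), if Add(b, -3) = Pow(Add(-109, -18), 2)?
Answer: Rational(3320901, 1690936) ≈ 1.9639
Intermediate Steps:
b = 16132 (b = Add(3, Pow(Add(-109, -18), 2)) = Add(3, Pow(-127, 2)) = Add(3, 16129) = 16132)
Add(Mul(b, Pow(11076, -1)), Mul(Add(-19887, Mul(-1, -11520)), Pow(Mul(-2748, 6), -1))) = Add(Mul(16132, Pow(11076, -1)), Mul(Add(-19887, Mul(-1, -11520)), Pow(Mul(-2748, 6), -1))) = Add(Mul(16132, Rational(1, 11076)), Mul(Add(-19887, 11520), Pow(-16488, -1))) = Add(Rational(4033, 2769), Mul(-8367, Rational(-1, 16488))) = Add(Rational(4033, 2769), Rational(2789, 5496)) = Rational(3320901, 1690936)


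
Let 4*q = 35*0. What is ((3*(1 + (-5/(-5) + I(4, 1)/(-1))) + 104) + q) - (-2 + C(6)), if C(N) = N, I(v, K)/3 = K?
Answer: 97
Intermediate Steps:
I(v, K) = 3*K
q = 0 (q = (35*0)/4 = (1/4)*0 = 0)
((3*(1 + (-5/(-5) + I(4, 1)/(-1))) + 104) + q) - (-2 + C(6)) = ((3*(1 + (-5/(-5) + (3*1)/(-1))) + 104) + 0) - (-2 + 6) = ((3*(1 + (-5*(-1/5) + 3*(-1))) + 104) + 0) - 4 = ((3*(1 + (1 - 3)) + 104) + 0) - 1*4 = ((3*(1 - 2) + 104) + 0) - 4 = ((3*(-1) + 104) + 0) - 4 = ((-3 + 104) + 0) - 4 = (101 + 0) - 4 = 101 - 4 = 97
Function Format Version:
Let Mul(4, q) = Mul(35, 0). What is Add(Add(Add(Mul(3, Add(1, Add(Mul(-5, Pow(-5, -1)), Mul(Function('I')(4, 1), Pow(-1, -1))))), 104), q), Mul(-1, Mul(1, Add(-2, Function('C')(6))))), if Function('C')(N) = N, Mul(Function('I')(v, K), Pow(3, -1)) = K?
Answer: 97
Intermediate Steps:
Function('I')(v, K) = Mul(3, K)
q = 0 (q = Mul(Rational(1, 4), Mul(35, 0)) = Mul(Rational(1, 4), 0) = 0)
Add(Add(Add(Mul(3, Add(1, Add(Mul(-5, Pow(-5, -1)), Mul(Function('I')(4, 1), Pow(-1, -1))))), 104), q), Mul(-1, Mul(1, Add(-2, Function('C')(6))))) = Add(Add(Add(Mul(3, Add(1, Add(Mul(-5, Pow(-5, -1)), Mul(Mul(3, 1), Pow(-1, -1))))), 104), 0), Mul(-1, Mul(1, Add(-2, 6)))) = Add(Add(Add(Mul(3, Add(1, Add(Mul(-5, Rational(-1, 5)), Mul(3, -1)))), 104), 0), Mul(-1, Mul(1, 4))) = Add(Add(Add(Mul(3, Add(1, Add(1, -3))), 104), 0), Mul(-1, 4)) = Add(Add(Add(Mul(3, Add(1, -2)), 104), 0), -4) = Add(Add(Add(Mul(3, -1), 104), 0), -4) = Add(Add(Add(-3, 104), 0), -4) = Add(Add(101, 0), -4) = Add(101, -4) = 97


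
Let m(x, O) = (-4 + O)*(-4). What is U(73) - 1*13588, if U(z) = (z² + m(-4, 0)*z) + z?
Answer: -7018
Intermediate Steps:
m(x, O) = 16 - 4*O
U(z) = z² + 17*z (U(z) = (z² + (16 - 4*0)*z) + z = (z² + (16 + 0)*z) + z = (z² + 16*z) + z = z² + 17*z)
U(73) - 1*13588 = 73*(17 + 73) - 1*13588 = 73*90 - 13588 = 6570 - 13588 = -7018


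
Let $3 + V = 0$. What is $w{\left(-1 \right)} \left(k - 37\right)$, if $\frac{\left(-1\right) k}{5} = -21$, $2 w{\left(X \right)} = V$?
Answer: $-102$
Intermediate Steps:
$V = -3$ ($V = -3 + 0 = -3$)
$w{\left(X \right)} = - \frac{3}{2}$ ($w{\left(X \right)} = \frac{1}{2} \left(-3\right) = - \frac{3}{2}$)
$k = 105$ ($k = \left(-5\right) \left(-21\right) = 105$)
$w{\left(-1 \right)} \left(k - 37\right) = - \frac{3 \left(105 - 37\right)}{2} = \left(- \frac{3}{2}\right) 68 = -102$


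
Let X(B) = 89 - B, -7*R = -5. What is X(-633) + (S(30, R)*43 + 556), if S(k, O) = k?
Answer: 2568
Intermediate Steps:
R = 5/7 (R = -⅐*(-5) = 5/7 ≈ 0.71429)
X(-633) + (S(30, R)*43 + 556) = (89 - 1*(-633)) + (30*43 + 556) = (89 + 633) + (1290 + 556) = 722 + 1846 = 2568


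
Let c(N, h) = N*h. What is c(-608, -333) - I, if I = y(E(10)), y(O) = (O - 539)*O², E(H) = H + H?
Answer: 410064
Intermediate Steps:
E(H) = 2*H
y(O) = O²*(-539 + O) (y(O) = (-539 + O)*O² = O²*(-539 + O))
I = -207600 (I = (2*10)²*(-539 + 2*10) = 20²*(-539 + 20) = 400*(-519) = -207600)
c(-608, -333) - I = -608*(-333) - 1*(-207600) = 202464 + 207600 = 410064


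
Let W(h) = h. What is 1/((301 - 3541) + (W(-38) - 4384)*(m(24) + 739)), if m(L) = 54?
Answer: -1/3509886 ≈ -2.8491e-7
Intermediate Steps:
1/((301 - 3541) + (W(-38) - 4384)*(m(24) + 739)) = 1/((301 - 3541) + (-38 - 4384)*(54 + 739)) = 1/(-3240 - 4422*793) = 1/(-3240 - 3506646) = 1/(-3509886) = -1/3509886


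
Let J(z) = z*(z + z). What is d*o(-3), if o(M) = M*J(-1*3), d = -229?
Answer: 12366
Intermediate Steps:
J(z) = 2*z**2 (J(z) = z*(2*z) = 2*z**2)
o(M) = 18*M (o(M) = M*(2*(-1*3)**2) = M*(2*(-3)**2) = M*(2*9) = M*18 = 18*M)
d*o(-3) = -4122*(-3) = -229*(-54) = 12366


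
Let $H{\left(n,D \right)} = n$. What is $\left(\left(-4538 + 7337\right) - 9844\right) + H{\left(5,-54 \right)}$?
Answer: $-7040$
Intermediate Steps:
$\left(\left(-4538 + 7337\right) - 9844\right) + H{\left(5,-54 \right)} = \left(\left(-4538 + 7337\right) - 9844\right) + 5 = \left(2799 - 9844\right) + 5 = -7045 + 5 = -7040$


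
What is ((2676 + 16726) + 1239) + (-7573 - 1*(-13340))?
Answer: 26408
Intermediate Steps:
((2676 + 16726) + 1239) + (-7573 - 1*(-13340)) = (19402 + 1239) + (-7573 + 13340) = 20641 + 5767 = 26408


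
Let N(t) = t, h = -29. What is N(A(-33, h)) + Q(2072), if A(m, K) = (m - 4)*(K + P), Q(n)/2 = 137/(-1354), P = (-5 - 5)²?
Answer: -1778616/677 ≈ -2627.2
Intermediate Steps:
P = 100 (P = (-10)² = 100)
Q(n) = -137/677 (Q(n) = 2*(137/(-1354)) = 2*(137*(-1/1354)) = 2*(-137/1354) = -137/677)
A(m, K) = (-4 + m)*(100 + K) (A(m, K) = (m - 4)*(K + 100) = (-4 + m)*(100 + K))
N(A(-33, h)) + Q(2072) = (-400 - 4*(-29) + 100*(-33) - 29*(-33)) - 137/677 = (-400 + 116 - 3300 + 957) - 137/677 = -2627 - 137/677 = -1778616/677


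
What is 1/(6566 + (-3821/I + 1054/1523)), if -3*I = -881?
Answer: 1341763/8793486283 ≈ 0.00015259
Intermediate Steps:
I = 881/3 (I = -⅓*(-881) = 881/3 ≈ 293.67)
1/(6566 + (-3821/I + 1054/1523)) = 1/(6566 + (-3821/881/3 + 1054/1523)) = 1/(6566 + (-3821*3/881 + 1054*(1/1523))) = 1/(6566 + (-11463/881 + 1054/1523)) = 1/(6566 - 16529575/1341763) = 1/(8793486283/1341763) = 1341763/8793486283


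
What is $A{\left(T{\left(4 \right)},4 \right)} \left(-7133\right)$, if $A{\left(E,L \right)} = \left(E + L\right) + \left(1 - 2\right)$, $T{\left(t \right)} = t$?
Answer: $-49931$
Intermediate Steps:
$A{\left(E,L \right)} = -1 + E + L$ ($A{\left(E,L \right)} = \left(E + L\right) - 1 = -1 + E + L$)
$A{\left(T{\left(4 \right)},4 \right)} \left(-7133\right) = \left(-1 + 4 + 4\right) \left(-7133\right) = 7 \left(-7133\right) = -49931$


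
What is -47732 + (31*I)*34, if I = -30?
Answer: -79352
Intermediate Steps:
-47732 + (31*I)*34 = -47732 + (31*(-30))*34 = -47732 - 930*34 = -47732 - 31620 = -79352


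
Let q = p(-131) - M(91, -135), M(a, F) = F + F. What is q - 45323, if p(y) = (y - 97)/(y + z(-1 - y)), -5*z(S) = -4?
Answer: -9776121/217 ≈ -45051.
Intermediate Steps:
M(a, F) = 2*F
z(S) = 4/5 (z(S) = -1/5*(-4) = 4/5)
p(y) = (-97 + y)/(4/5 + y) (p(y) = (y - 97)/(y + 4/5) = (-97 + y)/(4/5 + y))
q = 58970/217 (q = 5*(-97 - 131)/(4 + 5*(-131)) - 2*(-135) = 5*(-228)/(4 - 655) - 1*(-270) = 5*(-228)/(-651) + 270 = 5*(-1/651)*(-228) + 270 = 380/217 + 270 = 58970/217 ≈ 271.75)
q - 45323 = 58970/217 - 45323 = -9776121/217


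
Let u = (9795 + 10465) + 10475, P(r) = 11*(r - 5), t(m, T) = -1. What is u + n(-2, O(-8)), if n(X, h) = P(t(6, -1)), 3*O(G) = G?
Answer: 30669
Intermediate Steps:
O(G) = G/3
P(r) = -55 + 11*r (P(r) = 11*(-5 + r) = -55 + 11*r)
n(X, h) = -66 (n(X, h) = -55 + 11*(-1) = -55 - 11 = -66)
u = 30735 (u = 20260 + 10475 = 30735)
u + n(-2, O(-8)) = 30735 - 66 = 30669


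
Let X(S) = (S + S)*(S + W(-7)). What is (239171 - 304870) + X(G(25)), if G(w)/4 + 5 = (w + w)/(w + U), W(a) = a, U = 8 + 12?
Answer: -5264779/81 ≈ -64997.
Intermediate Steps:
U = 20
G(w) = -20 + 8*w/(20 + w) (G(w) = -20 + 4*((w + w)/(w + 20)) = -20 + 4*((2*w)/(20 + w)) = -20 + 4*(2*w/(20 + w)) = -20 + 8*w/(20 + w))
X(S) = 2*S*(-7 + S) (X(S) = (S + S)*(S - 7) = (2*S)*(-7 + S) = 2*S*(-7 + S))
(239171 - 304870) + X(G(25)) = (239171 - 304870) + 2*(4*(-100 - 3*25)/(20 + 25))*(-7 + 4*(-100 - 3*25)/(20 + 25)) = -65699 + 2*(4*(-100 - 75)/45)*(-7 + 4*(-100 - 75)/45) = -65699 + 2*(4*(1/45)*(-175))*(-7 + 4*(1/45)*(-175)) = -65699 + 2*(-140/9)*(-7 - 140/9) = -65699 + 2*(-140/9)*(-203/9) = -65699 + 56840/81 = -5264779/81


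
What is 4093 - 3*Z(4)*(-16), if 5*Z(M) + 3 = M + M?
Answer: 4141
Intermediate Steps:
Z(M) = -⅗ + 2*M/5 (Z(M) = -⅗ + (M + M)/5 = -⅗ + (2*M)/5 = -⅗ + 2*M/5)
4093 - 3*Z(4)*(-16) = 4093 - 3*(-⅗ + (⅖)*4)*(-16) = 4093 - 3*(-⅗ + 8/5)*(-16) = 4093 - 3*1*(-16) = 4093 - 3*(-16) = 4093 - 1*(-48) = 4093 + 48 = 4141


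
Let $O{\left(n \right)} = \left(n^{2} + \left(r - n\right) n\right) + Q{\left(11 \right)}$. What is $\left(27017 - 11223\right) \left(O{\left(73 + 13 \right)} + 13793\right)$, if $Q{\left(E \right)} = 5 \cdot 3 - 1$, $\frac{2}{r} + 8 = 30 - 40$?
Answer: $\frac{1961251538}{9} \approx 2.1792 \cdot 10^{8}$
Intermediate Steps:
$r = - \frac{1}{9}$ ($r = \frac{2}{-8 + \left(30 - 40\right)} = \frac{2}{-8 - 10} = \frac{2}{-18} = 2 \left(- \frac{1}{18}\right) = - \frac{1}{9} \approx -0.11111$)
$Q{\left(E \right)} = 14$ ($Q{\left(E \right)} = 15 - 1 = 14$)
$O{\left(n \right)} = 14 + n^{2} + n \left(- \frac{1}{9} - n\right)$ ($O{\left(n \right)} = \left(n^{2} + \left(- \frac{1}{9} - n\right) n\right) + 14 = \left(n^{2} + n \left(- \frac{1}{9} - n\right)\right) + 14 = 14 + n^{2} + n \left(- \frac{1}{9} - n\right)$)
$\left(27017 - 11223\right) \left(O{\left(73 + 13 \right)} + 13793\right) = \left(27017 - 11223\right) \left(\left(14 - \frac{73 + 13}{9}\right) + 13793\right) = 15794 \left(\left(14 - \frac{86}{9}\right) + 13793\right) = 15794 \left(\frac{40}{9} + 13793\right) = 15794 \cdot \frac{124177}{9} = \frac{1961251538}{9}$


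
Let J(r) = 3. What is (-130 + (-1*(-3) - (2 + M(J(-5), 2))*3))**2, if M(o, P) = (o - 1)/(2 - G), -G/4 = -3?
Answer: 438244/25 ≈ 17530.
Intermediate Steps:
G = 12 (G = -4*(-3) = 12)
M(o, P) = 1/10 - o/10 (M(o, P) = (o - 1)/(2 - 1*12) = (-1 + o)/(2 - 12) = (-1 + o)/(-10) = (-1 + o)*(-1/10) = 1/10 - o/10)
(-130 + (-1*(-3) - (2 + M(J(-5), 2))*3))**2 = (-130 + (-1*(-3) - (2 + (1/10 - 1/10*3))*3))**2 = (-130 + (3 - (2 + (1/10 - 3/10))*3))**2 = (-130 + (3 - (2 - 1/5)*3))**2 = (-130 + (3 - 1*9/5*3))**2 = (-130 + (3 - 9/5*3))**2 = (-130 + (3 - 27/5))**2 = (-130 - 12/5)**2 = (-662/5)**2 = 438244/25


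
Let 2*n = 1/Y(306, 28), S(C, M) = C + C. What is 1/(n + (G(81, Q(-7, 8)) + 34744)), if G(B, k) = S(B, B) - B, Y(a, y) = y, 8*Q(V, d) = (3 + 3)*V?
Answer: 56/1950201 ≈ 2.8715e-5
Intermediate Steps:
S(C, M) = 2*C
Q(V, d) = 3*V/4 (Q(V, d) = ((3 + 3)*V)/8 = (6*V)/8 = 3*V/4)
G(B, k) = B (G(B, k) = 2*B - B = B)
n = 1/56 (n = (½)/28 = (½)*(1/28) = 1/56 ≈ 0.017857)
1/(n + (G(81, Q(-7, 8)) + 34744)) = 1/(1/56 + (81 + 34744)) = 1/(1/56 + 34825) = 1/(1950201/56) = 56/1950201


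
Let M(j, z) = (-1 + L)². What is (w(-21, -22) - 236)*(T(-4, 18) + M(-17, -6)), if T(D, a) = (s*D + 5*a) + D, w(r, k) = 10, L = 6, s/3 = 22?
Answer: 34578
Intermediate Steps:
s = 66 (s = 3*22 = 66)
M(j, z) = 25 (M(j, z) = (-1 + 6)² = 5² = 25)
T(D, a) = 5*a + 67*D (T(D, a) = (66*D + 5*a) + D = (5*a + 66*D) + D = 5*a + 67*D)
(w(-21, -22) - 236)*(T(-4, 18) + M(-17, -6)) = (10 - 236)*((5*18 + 67*(-4)) + 25) = -226*((90 - 268) + 25) = -226*(-178 + 25) = -226*(-153) = 34578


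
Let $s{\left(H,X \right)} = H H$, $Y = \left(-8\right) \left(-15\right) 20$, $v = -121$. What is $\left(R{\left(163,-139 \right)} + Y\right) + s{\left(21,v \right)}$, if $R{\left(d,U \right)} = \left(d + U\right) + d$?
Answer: $3028$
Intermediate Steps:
$R{\left(d,U \right)} = U + 2 d$ ($R{\left(d,U \right)} = \left(U + d\right) + d = U + 2 d$)
$Y = 2400$ ($Y = 120 \cdot 20 = 2400$)
$s{\left(H,X \right)} = H^{2}$
$\left(R{\left(163,-139 \right)} + Y\right) + s{\left(21,v \right)} = \left(\left(-139 + 2 \cdot 163\right) + 2400\right) + 21^{2} = \left(\left(-139 + 326\right) + 2400\right) + 441 = \left(187 + 2400\right) + 441 = 2587 + 441 = 3028$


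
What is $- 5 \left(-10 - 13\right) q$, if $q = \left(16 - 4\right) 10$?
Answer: $13800$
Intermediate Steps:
$q = 120$ ($q = 12 \cdot 10 = 120$)
$- 5 \left(-10 - 13\right) q = - 5 \left(-10 - 13\right) 120 = \left(-5\right) \left(-23\right) 120 = 115 \cdot 120 = 13800$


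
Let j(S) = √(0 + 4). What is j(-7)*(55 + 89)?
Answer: 288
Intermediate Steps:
j(S) = 2 (j(S) = √4 = 2)
j(-7)*(55 + 89) = 2*(55 + 89) = 2*144 = 288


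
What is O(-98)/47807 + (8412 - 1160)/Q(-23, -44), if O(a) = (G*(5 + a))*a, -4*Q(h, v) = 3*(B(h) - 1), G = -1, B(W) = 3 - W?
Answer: -1387469006/3585525 ≈ -386.96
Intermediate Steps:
Q(h, v) = -3/2 + 3*h/4 (Q(h, v) = -3*((3 - h) - 1)/4 = -3*(2 - h)/4 = -(6 - 3*h)/4 = -3/2 + 3*h/4)
O(a) = a*(-5 - a) (O(a) = (-(5 + a))*a = (-5 - a)*a = a*(-5 - a))
O(-98)/47807 + (8412 - 1160)/Q(-23, -44) = -1*(-98)*(5 - 98)/47807 + (8412 - 1160)/(-3/2 + (3/4)*(-23)) = -1*(-98)*(-93)*(1/47807) + 7252/(-3/2 - 69/4) = -9114*1/47807 + 7252/(-75/4) = -9114/47807 + 7252*(-4/75) = -9114/47807 - 29008/75 = -1387469006/3585525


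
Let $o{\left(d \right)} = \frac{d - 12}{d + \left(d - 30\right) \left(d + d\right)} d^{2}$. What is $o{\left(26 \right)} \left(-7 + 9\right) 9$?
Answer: $-936$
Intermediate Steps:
$o{\left(d \right)} = \frac{d^{2} \left(-12 + d\right)}{d + 2 d \left(-30 + d\right)}$ ($o{\left(d \right)} = \frac{-12 + d}{d + \left(-30 + d\right) 2 d} d^{2} = \frac{-12 + d}{d + 2 d \left(-30 + d\right)} d^{2} = \frac{d^{2} \left(-12 + d\right)}{d + 2 d \left(-30 + d\right)}$)
$o{\left(26 \right)} \left(-7 + 9\right) 9 = \frac{26 \left(-12 + 26\right)}{-59 + 2 \cdot 26} \left(-7 + 9\right) 9 = 26 \frac{1}{-59 + 52} \cdot 14 \cdot 2 \cdot 9 = 26 \frac{1}{-7} \cdot 14 \cdot 18 = 26 \left(- \frac{1}{7}\right) 14 \cdot 18 = \left(-52\right) 18 = -936$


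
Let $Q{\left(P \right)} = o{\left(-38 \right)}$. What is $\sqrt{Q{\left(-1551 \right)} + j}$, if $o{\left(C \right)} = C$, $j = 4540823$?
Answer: $\sqrt{4540785} \approx 2130.9$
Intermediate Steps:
$Q{\left(P \right)} = -38$
$\sqrt{Q{\left(-1551 \right)} + j} = \sqrt{-38 + 4540823} = \sqrt{4540785}$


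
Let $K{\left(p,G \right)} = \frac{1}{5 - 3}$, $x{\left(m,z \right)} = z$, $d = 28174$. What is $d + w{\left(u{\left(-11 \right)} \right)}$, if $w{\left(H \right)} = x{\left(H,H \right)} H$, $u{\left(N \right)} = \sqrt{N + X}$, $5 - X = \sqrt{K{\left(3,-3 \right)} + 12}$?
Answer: $28168 - \frac{5 \sqrt{2}}{2} \approx 28164.0$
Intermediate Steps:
$K{\left(p,G \right)} = \frac{1}{2}$
$X = 5 - \frac{5 \sqrt{2}}{2}$ ($X = 5 - \sqrt{\frac{1}{2} + 12} = 5 - \sqrt{\frac{25}{2}} = 5 - \frac{5 \sqrt{2}}{2} \approx 1.4645$)
$u{\left(N \right)} = \sqrt{5 + N - \frac{5 \sqrt{2}}{2}}$ ($u{\left(N \right)} = \sqrt{N + \left(5 - \frac{5 \sqrt{2}}{2}\right)} = \sqrt{5 + N - \frac{5 \sqrt{2}}{2}}$)
$w{\left(H \right)} = H^{2}$ ($w{\left(H \right)} = H H = H^{2}$)
$d + w{\left(u{\left(-11 \right)} \right)} = 28174 + \left(\frac{\sqrt{20 - 10 \sqrt{2} + 4 \left(-11\right)}}{2}\right)^{2} = 28174 + \left(\frac{\sqrt{20 - 10 \sqrt{2} - 44}}{2}\right)^{2} = 28174 + \left(\frac{\sqrt{-24 - 10 \sqrt{2}}}{2}\right)^{2} = 28174 - \left(6 + \frac{5 \sqrt{2}}{2}\right) = 28168 - \frac{5 \sqrt{2}}{2}$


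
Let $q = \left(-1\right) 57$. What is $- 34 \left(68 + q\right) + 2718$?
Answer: $2344$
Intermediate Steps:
$q = -57$
$- 34 \left(68 + q\right) + 2718 = - 34 \left(68 - 57\right) + 2718 = \left(-34\right) 11 + 2718 = -374 + 2718 = 2344$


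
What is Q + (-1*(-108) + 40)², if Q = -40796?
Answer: -18892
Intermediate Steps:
Q + (-1*(-108) + 40)² = -40796 + (-1*(-108) + 40)² = -40796 + (108 + 40)² = -40796 + 148² = -40796 + 21904 = -18892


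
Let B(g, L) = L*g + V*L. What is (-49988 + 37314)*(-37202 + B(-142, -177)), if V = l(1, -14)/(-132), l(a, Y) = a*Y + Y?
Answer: 1687682514/11 ≈ 1.5343e+8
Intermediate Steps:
l(a, Y) = Y + Y*a (l(a, Y) = Y*a + Y = Y + Y*a)
V = 7/33 (V = -14*(1 + 1)/(-132) = -14*2*(-1/132) = -28*(-1/132) = 7/33 ≈ 0.21212)
B(g, L) = 7*L/33 + L*g (B(g, L) = L*g + 7*L/33 = 7*L/33 + L*g)
(-49988 + 37314)*(-37202 + B(-142, -177)) = (-49988 + 37314)*(-37202 + (1/33)*(-177)*(7 + 33*(-142))) = -12674*(-37202 + (1/33)*(-177)*(7 - 4686)) = -12674*(-37202 + (1/33)*(-177)*(-4679)) = -12674*(-37202 + 276061/11) = -12674*(-133161/11) = 1687682514/11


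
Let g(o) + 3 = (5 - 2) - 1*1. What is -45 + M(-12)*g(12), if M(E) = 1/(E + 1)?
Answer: -494/11 ≈ -44.909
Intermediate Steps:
g(o) = -1 (g(o) = -3 + ((5 - 2) - 1*1) = -3 + (3 - 1) = -3 + 2 = -1)
M(E) = 1/(1 + E)
-45 + M(-12)*g(12) = -45 - 1/(1 - 12) = -45 - 1/(-11) = -45 - 1/11*(-1) = -45 + 1/11 = -494/11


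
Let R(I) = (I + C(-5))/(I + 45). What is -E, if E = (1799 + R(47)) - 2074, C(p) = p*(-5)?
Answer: 6307/23 ≈ 274.22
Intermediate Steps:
C(p) = -5*p
R(I) = (25 + I)/(45 + I) (R(I) = (I - 5*(-5))/(I + 45) = (I + 25)/(45 + I) = (25 + I)/(45 + I))
E = -6307/23 (E = (1799 + (25 + 47)/(45 + 47)) - 2074 = (1799 + 72/92) - 2074 = (1799 + (1/92)*72) - 2074 = (1799 + 18/23) - 2074 = 41395/23 - 2074 = -6307/23 ≈ -274.22)
-E = -1*(-6307/23) = 6307/23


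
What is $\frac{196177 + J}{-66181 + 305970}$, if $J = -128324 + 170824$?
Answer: $\frac{238677}{239789} \approx 0.99536$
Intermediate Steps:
$J = 42500$
$\frac{196177 + J}{-66181 + 305970} = \frac{196177 + 42500}{-66181 + 305970} = \frac{238677}{239789}$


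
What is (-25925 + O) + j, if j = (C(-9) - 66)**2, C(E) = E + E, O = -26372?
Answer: -45241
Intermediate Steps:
C(E) = 2*E
j = 7056 (j = (2*(-9) - 66)**2 = (-18 - 66)**2 = (-84)**2 = 7056)
(-25925 + O) + j = (-25925 - 26372) + 7056 = -52297 + 7056 = -45241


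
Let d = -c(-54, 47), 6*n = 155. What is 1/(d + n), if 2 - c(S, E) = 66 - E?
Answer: 6/257 ≈ 0.023346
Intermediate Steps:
n = 155/6 (n = (⅙)*155 = 155/6 ≈ 25.833)
c(S, E) = -64 + E (c(S, E) = 2 - (66 - E) = 2 + (-66 + E) = -64 + E)
d = 17 (d = -(-64 + 47) = -1*(-17) = 17)
1/(d + n) = 1/(17 + 155/6) = 1/(257/6) = 6/257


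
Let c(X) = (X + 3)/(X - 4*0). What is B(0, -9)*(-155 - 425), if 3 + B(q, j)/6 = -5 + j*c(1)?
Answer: 153120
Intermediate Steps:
c(X) = (3 + X)/X (c(X) = (3 + X)/(X + 0) = (3 + X)/X)
B(q, j) = -48 + 24*j (B(q, j) = -18 + 6*(-5 + j*((3 + 1)/1)) = -18 + 6*(-5 + j*(1*4)) = -18 + 6*(-5 + j*4) = -18 + 6*(-5 + 4*j) = -18 + (-30 + 24*j) = -48 + 24*j)
B(0, -9)*(-155 - 425) = (-48 + 24*(-9))*(-155 - 425) = (-48 - 216)*(-580) = -264*(-580) = 153120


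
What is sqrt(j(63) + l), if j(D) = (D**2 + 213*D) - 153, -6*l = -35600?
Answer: sqrt(208515)/3 ≈ 152.21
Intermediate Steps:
l = 17800/3 (l = -1/6*(-35600) = 17800/3 ≈ 5933.3)
j(D) = -153 + D**2 + 213*D
sqrt(j(63) + l) = sqrt((-153 + 63**2 + 213*63) + 17800/3) = sqrt((-153 + 3969 + 13419) + 17800/3) = sqrt(17235 + 17800/3) = sqrt(69505/3) = sqrt(208515)/3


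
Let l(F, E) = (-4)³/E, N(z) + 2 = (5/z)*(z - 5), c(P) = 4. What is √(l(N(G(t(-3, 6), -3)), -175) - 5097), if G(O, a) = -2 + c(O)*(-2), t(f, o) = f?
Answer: I*√6243377/35 ≈ 71.391*I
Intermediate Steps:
G(O, a) = -10 (G(O, a) = -2 + 4*(-2) = -2 - 8 = -10)
N(z) = -2 + 5*(-5 + z)/z (N(z) = -2 + (5/z)*(z - 5) = -2 + (5/z)*(-5 + z) = -2 + 5*(-5 + z)/z)
l(F, E) = -64/E
√(l(N(G(t(-3, 6), -3)), -175) - 5097) = √(-64/(-175) - 5097) = √(-64*(-1/175) - 5097) = √(64/175 - 5097) = √(-891911/175) = I*√6243377/35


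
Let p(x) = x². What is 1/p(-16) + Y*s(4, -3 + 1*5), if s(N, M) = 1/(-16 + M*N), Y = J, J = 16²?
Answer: -8191/256 ≈ -31.996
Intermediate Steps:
J = 256
Y = 256
1/p(-16) + Y*s(4, -3 + 1*5) = 1/((-16)²) + 256/(-16 + (-3 + 1*5)*4) = 1/256 + 256/(-16 + (-3 + 5)*4) = 1/256 + 256/(-16 + 2*4) = 1/256 + 256/(-16 + 8) = 1/256 + 256/(-8) = 1/256 + 256*(-⅛) = 1/256 - 32 = -8191/256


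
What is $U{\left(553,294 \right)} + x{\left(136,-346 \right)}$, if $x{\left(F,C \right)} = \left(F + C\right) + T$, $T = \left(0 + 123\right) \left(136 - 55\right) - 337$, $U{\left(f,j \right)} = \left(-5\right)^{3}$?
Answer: $9291$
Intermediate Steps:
$U{\left(f,j \right)} = -125$
$T = 9626$ ($T = 123 \cdot 81 - 337 = 9963 - 337 = 9626$)
$x{\left(F,C \right)} = 9626 + C + F$ ($x{\left(F,C \right)} = \left(F + C\right) + 9626 = \left(C + F\right) + 9626 = 9626 + C + F$)
$U{\left(553,294 \right)} + x{\left(136,-346 \right)} = -125 + \left(9626 - 346 + 136\right) = -125 + 9416 = 9291$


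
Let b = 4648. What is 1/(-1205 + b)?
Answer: 1/3443 ≈ 0.00029044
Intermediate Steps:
1/(-1205 + b) = 1/(-1205 + 4648) = 1/3443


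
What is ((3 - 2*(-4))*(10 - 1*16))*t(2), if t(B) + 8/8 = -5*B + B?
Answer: 594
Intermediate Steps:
t(B) = -1 - 4*B (t(B) = -1 + (-5*B + B) = -1 - 4*B)
((3 - 2*(-4))*(10 - 1*16))*t(2) = ((3 - 2*(-4))*(10 - 1*16))*(-1 - 4*2) = ((3 + 8)*(10 - 16))*(-1 - 8) = (11*(-6))*(-9) = -66*(-9) = 594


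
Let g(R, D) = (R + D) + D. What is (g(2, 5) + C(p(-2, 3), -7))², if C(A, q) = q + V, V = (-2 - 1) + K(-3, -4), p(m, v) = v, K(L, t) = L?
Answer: 1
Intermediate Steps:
g(R, D) = R + 2*D (g(R, D) = (D + R) + D = R + 2*D)
V = -6 (V = (-2 - 1) - 3 = -3 - 3 = -6)
C(A, q) = -6 + q (C(A, q) = q - 6 = -6 + q)
(g(2, 5) + C(p(-2, 3), -7))² = ((2 + 2*5) + (-6 - 7))² = ((2 + 10) - 13)² = (12 - 13)² = (-1)² = 1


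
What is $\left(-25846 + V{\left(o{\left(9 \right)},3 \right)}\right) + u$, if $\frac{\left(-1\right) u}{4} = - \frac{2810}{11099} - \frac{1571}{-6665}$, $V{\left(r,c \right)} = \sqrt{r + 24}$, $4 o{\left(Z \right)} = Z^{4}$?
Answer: $- \frac{1911948416926}{73974835} + \frac{\sqrt{6657}}{2} \approx -25805.0$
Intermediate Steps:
$o{\left(Z \right)} = \frac{Z^{4}}{4}$
$V{\left(r,c \right)} = \sqrt{24 + r}$
$u = \frac{5168484}{73974835}$ ($u = - 4 \left(- \frac{2810}{11099} - \frac{1571}{-6665}\right) = - 4 \left(\left(-2810\right) \frac{1}{11099} - - \frac{1571}{6665}\right) = - 4 \left(- \frac{2810}{11099} + \frac{1571}{6665}\right) = \left(-4\right) \left(- \frac{1292121}{73974835}\right) = \frac{5168484}{73974835} \approx 0.069868$)
$\left(-25846 + V{\left(o{\left(9 \right)},3 \right)}\right) + u = \left(-25846 + \sqrt{24 + \frac{9^{4}}{4}}\right) + \frac{5168484}{73974835} = \left(-25846 + \sqrt{24 + \frac{1}{4} \cdot 6561}\right) + \frac{5168484}{73974835} = \left(-25846 + \sqrt{24 + \frac{6561}{4}}\right) + \frac{5168484}{73974835} = \left(-25846 + \sqrt{\frac{6657}{4}}\right) + \frac{5168484}{73974835} = \left(-25846 + \frac{\sqrt{6657}}{2}\right) + \frac{5168484}{73974835} = - \frac{1911948416926}{73974835} + \frac{\sqrt{6657}}{2}$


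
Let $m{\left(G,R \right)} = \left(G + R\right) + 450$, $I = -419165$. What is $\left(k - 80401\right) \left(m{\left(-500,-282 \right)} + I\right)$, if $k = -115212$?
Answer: $82059066661$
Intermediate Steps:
$m{\left(G,R \right)} = 450 + G + R$
$\left(k - 80401\right) \left(m{\left(-500,-282 \right)} + I\right) = \left(-115212 - 80401\right) \left(\left(450 - 500 - 282\right) - 419165\right) = - 195613 \left(-332 - 419165\right) = \left(-195613\right) \left(-419497\right) = 82059066661$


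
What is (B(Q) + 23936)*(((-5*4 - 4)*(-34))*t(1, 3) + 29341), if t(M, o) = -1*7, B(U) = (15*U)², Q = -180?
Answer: 172820993744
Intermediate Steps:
B(U) = 225*U²
t(M, o) = -7
(B(Q) + 23936)*(((-5*4 - 4)*(-34))*t(1, 3) + 29341) = (225*(-180)² + 23936)*(((-5*4 - 4)*(-34))*(-7) + 29341) = (225*32400 + 23936)*(((-20 - 4)*(-34))*(-7) + 29341) = (7290000 + 23936)*(-24*(-34)*(-7) + 29341) = 7313936*(816*(-7) + 29341) = 7313936*(-5712 + 29341) = 7313936*23629 = 172820993744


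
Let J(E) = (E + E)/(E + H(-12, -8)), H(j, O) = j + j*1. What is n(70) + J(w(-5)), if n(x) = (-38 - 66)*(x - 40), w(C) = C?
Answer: -90470/29 ≈ -3119.7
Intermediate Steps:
H(j, O) = 2*j (H(j, O) = j + j = 2*j)
n(x) = 4160 - 104*x (n(x) = -104*(-40 + x) = 4160 - 104*x)
J(E) = 2*E/(-24 + E) (J(E) = (E + E)/(E + 2*(-12)) = (2*E)/(E - 24) = (2*E)/(-24 + E) = 2*E/(-24 + E))
n(70) + J(w(-5)) = (4160 - 104*70) + 2*(-5)/(-24 - 5) = (4160 - 7280) + 2*(-5)/(-29) = -3120 + 2*(-5)*(-1/29) = -3120 + 10/29 = -90470/29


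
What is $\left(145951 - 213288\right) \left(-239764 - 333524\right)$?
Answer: $38603494056$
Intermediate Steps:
$\left(145951 - 213288\right) \left(-239764 - 333524\right) = \left(-67337\right) \left(-573288\right) = 38603494056$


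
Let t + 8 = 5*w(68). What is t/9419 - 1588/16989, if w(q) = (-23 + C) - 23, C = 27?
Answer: -16707239/160019391 ≈ -0.10441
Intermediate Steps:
w(q) = -19 (w(q) = (-23 + 27) - 23 = 4 - 23 = -19)
t = -103 (t = -8 + 5*(-19) = -8 - 95 = -103)
t/9419 - 1588/16989 = -103/9419 - 1588/16989 = -16707239/160019391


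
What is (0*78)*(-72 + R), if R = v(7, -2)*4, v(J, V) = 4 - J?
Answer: 0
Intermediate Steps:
R = -12 (R = (4 - 1*7)*4 = (4 - 7)*4 = -3*4 = -12)
(0*78)*(-72 + R) = (0*78)*(-72 - 12) = 0*(-84) = 0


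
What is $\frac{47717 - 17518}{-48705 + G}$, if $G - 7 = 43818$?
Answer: $- \frac{30199}{4880} \approx -6.1883$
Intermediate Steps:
$G = 43825$ ($G = 7 + 43818 = 43825$)
$\frac{47717 - 17518}{-48705 + G} = \frac{47717 - 17518}{-48705 + 43825} = \frac{30199}{-4880} = 30199 \left(- \frac{1}{4880}\right) = - \frac{30199}{4880}$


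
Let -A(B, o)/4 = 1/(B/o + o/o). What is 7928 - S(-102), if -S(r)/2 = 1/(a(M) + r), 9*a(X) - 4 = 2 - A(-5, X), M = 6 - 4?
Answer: 10877189/1372 ≈ 7928.0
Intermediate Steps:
A(B, o) = -4/(1 + B/o) (A(B, o) = -4/(B/o + o/o) = -4/(B/o + 1) = -4/(1 + B/o))
M = 2
a(X) = ⅔ + 4*X/(9*(-5 + X)) (a(X) = 4/9 + (2 - (-4)*X/(-5 + X))/9 = 4/9 + (2 + 4*X/(-5 + X))/9 = 4/9 + (2/9 + 4*X/(9*(-5 + X))) = ⅔ + 4*X/(9*(-5 + X)))
S(r) = -2/(10/27 + r) (S(r) = -2/(10*(-3 + 2)/(9*(-5 + 2)) + r) = -2/((10/9)*(-1)/(-3) + r) = -2/((10/9)*(-⅓)*(-1) + r) = -2/(10/27 + r))
7928 - S(-102) = 7928 - (-54)/(10 + 27*(-102)) = 7928 - (-54)/(10 - 2754) = 7928 - (-54)/(-2744) = 7928 - (-54)*(-1)/2744 = 7928 - 1*27/1372 = 7928 - 27/1372 = 10877189/1372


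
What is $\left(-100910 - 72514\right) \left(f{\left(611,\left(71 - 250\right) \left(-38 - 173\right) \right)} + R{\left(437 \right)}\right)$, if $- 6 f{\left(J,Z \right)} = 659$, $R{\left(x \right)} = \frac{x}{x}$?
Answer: $18874312$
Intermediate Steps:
$R{\left(x \right)} = 1$
$f{\left(J,Z \right)} = - \frac{659}{6}$ ($f{\left(J,Z \right)} = \left(- \frac{1}{6}\right) 659 = - \frac{659}{6}$)
$\left(-100910 - 72514\right) \left(f{\left(611,\left(71 - 250\right) \left(-38 - 173\right) \right)} + R{\left(437 \right)}\right) = \left(-100910 - 72514\right) \left(- \frac{659}{6} + 1\right) = \left(-173424\right) \left(- \frac{653}{6}\right) = 18874312$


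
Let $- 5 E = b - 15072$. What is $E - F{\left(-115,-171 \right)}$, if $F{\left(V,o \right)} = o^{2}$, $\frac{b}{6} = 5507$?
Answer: $-32835$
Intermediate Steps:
$b = 33042$ ($b = 6 \cdot 5507 = 33042$)
$E = -3594$ ($E = - \frac{33042 - 15072}{5} = \left(- \frac{1}{5}\right) 17970 = -3594$)
$E - F{\left(-115,-171 \right)} = -3594 - \left(-171\right)^{2} = -3594 - 29241 = -32835$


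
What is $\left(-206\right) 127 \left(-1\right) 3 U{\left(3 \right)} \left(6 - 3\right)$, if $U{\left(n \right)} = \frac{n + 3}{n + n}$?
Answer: $235458$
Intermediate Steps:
$U{\left(n \right)} = \frac{3 + n}{2 n}$
$\left(-206\right) 127 \left(-1\right) 3 U{\left(3 \right)} \left(6 - 3\right) = \left(-206\right) 127 \left(-1\right) 3 \frac{3 + 3}{2 \cdot 3} \left(6 - 3\right) = - 26162 \left(- 3 \cdot \frac{1}{2} \cdot \frac{1}{3} \cdot 6 \cdot 3\right) = - 26162 \left(- 3 \cdot 1 \cdot 3\right) = - 26162 \left(\left(-3\right) 3\right) = \left(-26162\right) \left(-9\right) = 235458$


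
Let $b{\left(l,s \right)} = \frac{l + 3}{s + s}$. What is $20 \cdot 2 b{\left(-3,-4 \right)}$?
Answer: $0$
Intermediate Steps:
$b{\left(l,s \right)} = \frac{3 + l}{2 s}$
$20 \cdot 2 b{\left(-3,-4 \right)} = 20 \cdot 2 \frac{3 - 3}{2 \left(-4\right)} = 40 \cdot \frac{1}{2} \left(- \frac{1}{4}\right) 0 = 40 \cdot 0 = 0$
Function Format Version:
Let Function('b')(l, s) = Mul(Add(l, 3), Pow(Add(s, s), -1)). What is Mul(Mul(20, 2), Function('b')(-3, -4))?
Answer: 0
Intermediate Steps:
Function('b')(l, s) = Mul(Rational(1, 2), Pow(s, -1), Add(3, l)) (Function('b')(l, s) = Mul(Add(3, l), Pow(Mul(2, s), -1)) = Mul(Add(3, l), Mul(Rational(1, 2), Pow(s, -1))) = Mul(Rational(1, 2), Pow(s, -1), Add(3, l)))
Mul(Mul(20, 2), Function('b')(-3, -4)) = Mul(Mul(20, 2), Mul(Rational(1, 2), Pow(-4, -1), Add(3, -3))) = Mul(40, Mul(Rational(1, 2), Rational(-1, 4), 0)) = Mul(40, 0) = 0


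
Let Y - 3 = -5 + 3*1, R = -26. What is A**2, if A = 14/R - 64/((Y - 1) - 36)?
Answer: 21025/13689 ≈ 1.5359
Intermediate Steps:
Y = 1 (Y = 3 + (-5 + 3*1) = 3 + (-5 + 3) = 3 - 2 = 1)
A = 145/117 (A = 14/(-26) - 64/((1 - 1) - 36) = 14*(-1/26) - 64/(0 - 36) = -7/13 - 64/(-36) = -7/13 - 64*(-1/36) = -7/13 + 16/9 = 145/117 ≈ 1.2393)
A**2 = (145/117)**2 = 21025/13689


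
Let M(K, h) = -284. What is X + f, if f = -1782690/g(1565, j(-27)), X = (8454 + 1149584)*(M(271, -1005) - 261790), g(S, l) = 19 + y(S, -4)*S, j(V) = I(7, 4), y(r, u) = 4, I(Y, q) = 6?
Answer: -6980307975206/23 ≈ -3.0349e+11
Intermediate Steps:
j(V) = 6
g(S, l) = 19 + 4*S
X = -303491650812 (X = (8454 + 1149584)*(-284 - 261790) = 1158038*(-262074) = -303491650812)
f = -6530/23 (f = -1782690/(19 + 4*1565) = -1782690/(19 + 6260) = -1782690/6279 = -1782690*1/6279 = -6530/23 ≈ -283.91)
X + f = -303491650812 - 6530/23 = -6980307975206/23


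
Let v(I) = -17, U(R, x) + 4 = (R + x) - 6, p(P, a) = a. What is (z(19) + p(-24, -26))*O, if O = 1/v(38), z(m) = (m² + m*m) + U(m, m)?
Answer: -724/17 ≈ -42.588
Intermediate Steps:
U(R, x) = -10 + R + x (U(R, x) = -4 + ((R + x) - 6) = -4 + (-6 + R + x) = -10 + R + x)
z(m) = -10 + 2*m + 2*m² (z(m) = (m² + m*m) + (-10 + m + m) = (m² + m²) + (-10 + 2*m) = 2*m² + (-10 + 2*m) = -10 + 2*m + 2*m²)
O = -1/17 (O = 1/(-17) = -1/17 ≈ -0.058824)
(z(19) + p(-24, -26))*O = ((-10 + 2*19 + 2*19²) - 26)*(-1/17) = ((-10 + 38 + 2*361) - 26)*(-1/17) = ((-10 + 38 + 722) - 26)*(-1/17) = (750 - 26)*(-1/17) = 724*(-1/17) = -724/17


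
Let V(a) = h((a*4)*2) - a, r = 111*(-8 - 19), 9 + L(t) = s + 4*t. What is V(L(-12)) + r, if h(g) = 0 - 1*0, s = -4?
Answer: -2936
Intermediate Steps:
L(t) = -13 + 4*t (L(t) = -9 + (-4 + 4*t) = -13 + 4*t)
h(g) = 0 (h(g) = 0 + 0 = 0)
r = -2997 (r = 111*(-27) = -2997)
V(a) = -a (V(a) = 0 - a = -a)
V(L(-12)) + r = -(-13 + 4*(-12)) - 2997 = -(-13 - 48) - 2997 = -1*(-61) - 2997 = 61 - 2997 = -2936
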